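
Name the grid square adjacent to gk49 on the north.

GL40

Latitude square 9; +1 → 10, wraps to 0, carry into field.
Latitude field K = 10; +1 → 11 = L.
The longitude characters are unchanged.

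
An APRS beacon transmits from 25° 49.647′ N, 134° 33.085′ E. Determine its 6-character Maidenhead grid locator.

PL75gt

Shift to the Maidenhead origin (180°W, 90°S): lon 314.5514, lat 115.8274.
Field: 314.5514/20 → 15 → P, 115.8274/10 → 11 → L; chars PL.
Square: 14.5514/2 → 7, 5.8274/1 → 5; chars 75.
Subsquare: 0.5514/0.0833333 → 6 → g, 0.8274/0.0416667 → 19 → t; chars gt.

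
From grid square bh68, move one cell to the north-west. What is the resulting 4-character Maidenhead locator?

Longitude square 6; −1 → 5.
Latitude square 8; +1 → 9.

BH59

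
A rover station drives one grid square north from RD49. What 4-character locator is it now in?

RE40

Latitude square 9; +1 → 10, wraps to 0, carry into field.
Latitude field D = 3; +1 → 4 = E.
The longitude characters are unchanged.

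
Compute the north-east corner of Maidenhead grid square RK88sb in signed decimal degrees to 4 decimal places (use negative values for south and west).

Field R=17, K=10: +17·20° lon, +10·10° lat → SW at lon 160°, lat 10°.
Square 8, 8: +8·2° lon, +8·1° lat → SW at lon 176°, lat 18°.
Subsquare s=18, b=1: +18·0.0833333° lon, +1·0.0416667° lat → SW at lon 177.5°, lat 18.0417°.
Cell spans 0.0833333° lon × 0.0416667° lat. NE corner is SW corner plus one full cell.
latitude 18.0833, longitude 177.5833.

18.0833, 177.5833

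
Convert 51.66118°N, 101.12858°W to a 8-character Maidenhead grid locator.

DO91kp48

Shift to the Maidenhead origin (180°W, 90°S): lon 78.87142, lat 141.66118.
Field: lon ⌊78.87142/20⌋ = 3 → D; lat ⌊141.66118/10⌋ = 14 → O.
Square: lon ⌊18.87142/2⌋ = 9; lat ⌊1.66118/1⌋ = 1.
Subsquare: lon ⌊0.87142/0.0833333⌋ = 10 → k; lat ⌊0.66118/0.0416667⌋ = 15 → p.
Extended square: lon ⌊0.03809/0.00833333⌋ = 4; lat ⌊0.03618/0.00416667⌋ = 8.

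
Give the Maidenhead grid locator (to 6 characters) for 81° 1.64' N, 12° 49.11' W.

IR31oa

Shift to the Maidenhead origin (180°W, 90°S): lon 167.1815, lat 171.0273.
Field: lon ⌊167.1815/20⌋ = 8 → I; lat ⌊171.0273/10⌋ = 17 → R.
Square: lon ⌊7.1815/2⌋ = 3; lat ⌊1.0273/1⌋ = 1.
Subsquare: lon ⌊1.1815/0.0833333⌋ = 14 → o; lat ⌊0.0273/0.0416667⌋ = 0 → a.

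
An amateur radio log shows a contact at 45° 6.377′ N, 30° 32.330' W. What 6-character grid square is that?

HN45rc

Offset from 180°W / 90°S: lon 149.4612°, lat 135.1063°.
Field: 149.4612/20 → 7 → H, 135.1063/10 → 13 → N; chars HN.
Square: 9.4612/2 → 4, 5.1063/1 → 5; chars 45.
Subsquare: 1.4612/0.0833333 → 17 → r, 0.1063/0.0416667 → 2 → c; chars rc.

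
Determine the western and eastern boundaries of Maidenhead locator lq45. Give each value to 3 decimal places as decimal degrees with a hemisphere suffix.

48.000° E, 50.000° E

Field L=11, Q=16: +11·20° lon, +16·10° lat → SW at lon 40°, lat 70°.
Square 4, 5: +4·2° lon, +5·1° lat → SW at lon 48°, lat 75°.
Cell spans 2° lon × 1° lat.
west 48.000° E, east 50.000° E.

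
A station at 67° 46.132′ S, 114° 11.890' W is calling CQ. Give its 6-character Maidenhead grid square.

DC22vf

Add 180° to longitude and 90° to latitude: 65.8018, 22.2311.
Field (20°×10°, letters A–R): 65.8018/20 → 3 → D, 22.2311/10 → 2 → C; chars DC.
Square (2°×1°, digits 0–9): 5.8018/2 → 2, 2.2311/1 → 2; chars 22.
Subsquare (5′×2.5′, letters a–x): 1.8018/0.0833333 → 21 → v, 0.2311/0.0416667 → 5 → f; chars vf.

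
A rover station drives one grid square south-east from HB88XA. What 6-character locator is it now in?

HB97ax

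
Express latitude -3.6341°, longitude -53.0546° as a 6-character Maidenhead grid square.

GI36li

Offset from 180°W / 90°S: lon 126.9454°, lat 86.3659°.
Field: lon ⌊126.9454/20⌋ = 6 → G; lat ⌊86.3659/10⌋ = 8 → I.
Square: lon ⌊6.9454/2⌋ = 3; lat ⌊6.3659/1⌋ = 6.
Subsquare: lon ⌊0.9454/0.0833333⌋ = 11 → l; lat ⌊0.3659/0.0416667⌋ = 8 → i.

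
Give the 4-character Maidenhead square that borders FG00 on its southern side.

FF09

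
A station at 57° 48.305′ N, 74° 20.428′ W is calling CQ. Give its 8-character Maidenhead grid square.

Shift to the Maidenhead origin (180°W, 90°S): lon 105.65953, lat 147.80508.
Field (20°×10°, letters A–R): 105.65953/20 → 5 → F, 147.80508/10 → 14 → O; chars FO.
Square (2°×1°, digits 0–9): 5.65953/2 → 2, 7.80508/1 → 7; chars 27.
Subsquare (5′×2.5′, letters a–x): 1.65953/0.0833333 → 19 → t, 0.80508/0.0416667 → 19 → t; chars tt.
Extended square (30″×15″, digits 0–9): 0.07620/0.00833333 → 9, 0.01342/0.00416667 → 3; chars 93.

FO27tt93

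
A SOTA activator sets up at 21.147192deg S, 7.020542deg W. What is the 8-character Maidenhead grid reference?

Offset from 180°W / 90°S: lon 172.97946°, lat 68.85281°.
Field: lon ⌊172.97946/20⌋ = 8 → I; lat ⌊68.85281/10⌋ = 6 → G.
Square: lon ⌊12.97946/2⌋ = 6; lat ⌊8.85281/1⌋ = 8.
Subsquare: lon ⌊0.97946/0.0833333⌋ = 11 → l; lat ⌊0.85281/0.0416667⌋ = 20 → u.
Extended square: lon ⌊0.06279/0.00833333⌋ = 7; lat ⌊0.01947/0.00416667⌋ = 4.

IG68lu74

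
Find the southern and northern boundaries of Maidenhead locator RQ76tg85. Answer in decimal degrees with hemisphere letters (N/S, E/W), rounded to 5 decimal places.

Field R=17, Q=16: +17·20° lon, +16·10° lat → SW at lon 160°, lat 70°.
Square 7, 6: +7·2° lon, +6·1° lat → SW at lon 174°, lat 76°.
Subsquare t=19, g=6: +19·0.0833333° lon, +6·0.0416667° lat → SW at lon 175.583°, lat 76.25°.
Extended square 8, 5: +8·0.00833333° lon, +5·0.00416667° lat → SW at lon 175.65°, lat 76.2708°.
Cell spans 0.00833333° lon × 0.00416667° lat.
south 76.27083° N, north 76.27500° N.

76.27083° N, 76.27500° N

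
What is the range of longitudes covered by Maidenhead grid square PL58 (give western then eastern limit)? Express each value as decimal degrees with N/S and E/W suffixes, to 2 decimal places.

130.00° E, 132.00° E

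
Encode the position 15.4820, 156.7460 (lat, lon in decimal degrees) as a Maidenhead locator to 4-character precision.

Offset from 180°W / 90°S: lon 336.75°, lat 105.48°.
Field (20°×10°, letters A–R): lon ⌊336.75/20⌋ = 16 → Q; lat ⌊105.48/10⌋ = 10 → K.
Square (2°×1°, digits 0–9): lon ⌊16.75/2⌋ = 8; lat ⌊5.48/1⌋ = 5.

QK85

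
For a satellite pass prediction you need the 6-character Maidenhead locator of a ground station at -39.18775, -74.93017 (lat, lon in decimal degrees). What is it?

FF20mt

Shift to the Maidenhead origin (180°W, 90°S): lon 105.0698, lat 50.8122.
Field: 105.0698/20 → 5 → F, 50.8122/10 → 5 → F; chars FF.
Square: 5.0698/2 → 2, 0.8122/1 → 0; chars 20.
Subsquare: 1.0698/0.0833333 → 12 → m, 0.8122/0.0416667 → 19 → t; chars mt.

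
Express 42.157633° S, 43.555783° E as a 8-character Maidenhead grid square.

Add 180° to longitude and 90° to latitude: 223.55578, 47.84237.
Field: 223.55578/20 → 11 → L, 47.84237/10 → 4 → E; chars LE.
Square: 3.55578/2 → 1, 7.84237/1 → 7; chars 17.
Subsquare: 1.55578/0.0833333 → 18 → s, 0.84237/0.0416667 → 20 → u; chars su.
Extended square: 0.05578/0.00833333 → 6, 0.00903/0.00416667 → 2; chars 62.

LE17su62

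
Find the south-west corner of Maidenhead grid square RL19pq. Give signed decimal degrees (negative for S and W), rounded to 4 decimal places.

Field R=17, L=11: +17·20° lon, +11·10° lat → SW at lon 160°, lat 20°.
Square 1, 9: +1·2° lon, +9·1° lat → SW at lon 162°, lat 29°.
Subsquare p=15, q=16: +15·0.0833333° lon, +16·0.0416667° lat → SW at lon 163.25°, lat 29.6667°.
latitude 29.6667, longitude 163.2500.

29.6667, 163.2500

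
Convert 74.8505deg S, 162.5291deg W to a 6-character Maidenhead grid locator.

Offset from 180°W / 90°S: lon 17.4709°, lat 15.1495°.
Field (20°×10°, letters A–R): 17.4709/20 → 0 → A, 15.1495/10 → 1 → B; chars AB.
Square (2°×1°, digits 0–9): 17.4709/2 → 8, 5.1495/1 → 5; chars 85.
Subsquare (5′×2.5′, letters a–x): 1.4709/0.0833333 → 17 → r, 0.1495/0.0416667 → 3 → d; chars rd.

AB85rd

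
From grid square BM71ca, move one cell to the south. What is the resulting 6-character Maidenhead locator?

BM70cx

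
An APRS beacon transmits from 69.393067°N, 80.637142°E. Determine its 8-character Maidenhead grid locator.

Add 180° to longitude and 90° to latitude: 260.63714, 159.39307.
Field: 260.63714/20 → 13 → N, 159.39307/10 → 15 → P; chars NP.
Square: 0.63714/2 → 0, 9.39307/1 → 9; chars 09.
Subsquare: 0.63714/0.0833333 → 7 → h, 0.39307/0.0416667 → 9 → j; chars hj.
Extended square: 0.05381/0.00833333 → 6, 0.01807/0.00416667 → 4; chars 64.

NP09hj64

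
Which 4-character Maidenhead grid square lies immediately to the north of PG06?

PG07

Latitude square 6; +1 → 7.
The longitude characters are unchanged.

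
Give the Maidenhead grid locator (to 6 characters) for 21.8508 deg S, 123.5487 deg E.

PG18sd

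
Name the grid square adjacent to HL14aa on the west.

HL04xa

Longitude subsquare a = 0; −1 → -1, wraps to 23 = x, carry into square.
Longitude square 1; −1 → 0.
The latitude characters are unchanged.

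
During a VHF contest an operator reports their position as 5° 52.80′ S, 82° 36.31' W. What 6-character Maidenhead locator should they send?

Offset from 180°W / 90°S: lon 97.3948°, lat 84.1200°.
Field: 97.3948/20 → 4 → E, 84.1200/10 → 8 → I; chars EI.
Square: 17.3948/2 → 8, 4.1200/1 → 4; chars 84.
Subsquare: 1.3948/0.0833333 → 16 → q, 0.1200/0.0416667 → 2 → c; chars qc.

EI84qc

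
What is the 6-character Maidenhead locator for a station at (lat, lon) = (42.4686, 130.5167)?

PN52gl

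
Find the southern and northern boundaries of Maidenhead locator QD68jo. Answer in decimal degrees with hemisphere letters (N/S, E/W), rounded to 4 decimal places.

51.4167° S, 51.3750° S

Field Q=16, D=3: +16·20° lon, +3·10° lat → SW at lon 140°, lat -60°.
Square 6, 8: +6·2° lon, +8·1° lat → SW at lon 152°, lat -52°.
Subsquare j=9, o=14: +9·0.0833333° lon, +14·0.0416667° lat → SW at lon 152.75°, lat -51.4167°.
Cell spans 0.0833333° lon × 0.0416667° lat.
south 51.4167° S, north 51.3750° S.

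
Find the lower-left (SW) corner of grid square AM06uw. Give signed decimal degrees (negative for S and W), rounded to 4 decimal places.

Field A=0, M=12: +0·20° lon, +12·10° lat → SW at lon -180°, lat 30°.
Square 0, 6: +0·2° lon, +6·1° lat → SW at lon -180°, lat 36°.
Subsquare u=20, w=22: +20·0.0833333° lon, +22·0.0416667° lat → SW at lon -178.333°, lat 36.9167°.
latitude 36.9167, longitude -178.3333.

36.9167, -178.3333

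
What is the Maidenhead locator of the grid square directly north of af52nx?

Latitude subsquare x = 23; +1 → 24, wraps to 0 = a, carry into square.
Latitude square 2; +1 → 3.
The longitude characters are unchanged.

AF53na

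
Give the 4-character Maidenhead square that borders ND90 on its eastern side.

Longitude square 9; +1 → 10, wraps to 0, carry into field.
Longitude field N = 13; +1 → 14 = O.
The latitude characters are unchanged.

OD00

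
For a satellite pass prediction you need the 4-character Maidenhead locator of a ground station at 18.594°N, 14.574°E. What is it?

JK78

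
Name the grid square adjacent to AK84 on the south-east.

Longitude square 8; +1 → 9.
Latitude square 4; −1 → 3.

AK93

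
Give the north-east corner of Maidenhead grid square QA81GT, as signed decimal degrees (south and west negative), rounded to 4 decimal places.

-88.1667, 156.5833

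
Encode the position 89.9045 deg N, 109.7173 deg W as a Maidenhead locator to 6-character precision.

DR59dv

Add 180° to longitude and 90° to latitude: 70.2827, 179.9045.
Field: 70.2827/20 → 3 → D, 179.9045/10 → 17 → R; chars DR.
Square: 10.2827/2 → 5, 9.9045/1 → 9; chars 59.
Subsquare: 0.2827/0.0833333 → 3 → d, 0.9045/0.0416667 → 21 → v; chars dv.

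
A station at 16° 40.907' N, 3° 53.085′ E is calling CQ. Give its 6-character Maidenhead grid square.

JK16wq

Shift to the Maidenhead origin (180°W, 90°S): lon 183.8847, lat 106.6818.
Field: lon ⌊183.8847/20⌋ = 9 → J; lat ⌊106.6818/10⌋ = 10 → K.
Square: lon ⌊3.8847/2⌋ = 1; lat ⌊6.6818/1⌋ = 6.
Subsquare: lon ⌊1.8847/0.0833333⌋ = 22 → w; lat ⌊0.6818/0.0416667⌋ = 16 → q.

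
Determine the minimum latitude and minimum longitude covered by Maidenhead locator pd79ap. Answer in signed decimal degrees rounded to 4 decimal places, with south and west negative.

-50.3750, 134.0000

Field P=15, D=3: +15·20° lon, +3·10° lat → SW at lon 120°, lat -60°.
Square 7, 9: +7·2° lon, +9·1° lat → SW at lon 134°, lat -51°.
Subsquare a=0, p=15: +0·0.0833333° lon, +15·0.0416667° lat → SW at lon 134°, lat -50.375°.
latitude -50.3750, longitude 134.0000.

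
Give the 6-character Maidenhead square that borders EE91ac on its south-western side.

Longitude subsquare a = 0; −1 → -1, wraps to 23 = x, carry into square.
Longitude square 9; −1 → 8.
Latitude subsquare c = 2; −1 → 1 = b.

EE81xb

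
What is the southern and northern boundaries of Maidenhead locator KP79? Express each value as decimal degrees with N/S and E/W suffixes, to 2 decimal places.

Field K=10, P=15: +10·20° lon, +15·10° lat → SW at lon 20°, lat 60°.
Square 7, 9: +7·2° lon, +9·1° lat → SW at lon 34°, lat 69°.
Cell spans 2° lon × 1° lat.
south 69.00° N, north 70.00° N.

69.00° N, 70.00° N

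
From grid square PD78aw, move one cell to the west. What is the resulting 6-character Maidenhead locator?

PD68xw

Longitude subsquare a = 0; −1 → -1, wraps to 23 = x, carry into square.
Longitude square 7; −1 → 6.
The latitude characters are unchanged.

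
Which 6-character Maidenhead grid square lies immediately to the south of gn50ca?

Latitude subsquare a = 0; −1 → -1, wraps to 23 = x, carry into square.
Latitude square 0; −1 → -1, wraps to 9, carry into field.
Latitude field N = 13; −1 → 12 = M.
The longitude characters are unchanged.

GM59cx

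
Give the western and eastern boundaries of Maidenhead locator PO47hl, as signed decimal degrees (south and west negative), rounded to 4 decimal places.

128.5833, 128.6667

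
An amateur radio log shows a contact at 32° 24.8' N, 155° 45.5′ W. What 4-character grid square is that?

BM22

Add 180° to longitude and 90° to latitude: 24.24, 122.41.
Field: 24.24/20 → 1 → B, 122.41/10 → 12 → M; chars BM.
Square: 4.24/2 → 2, 2.41/1 → 2; chars 22.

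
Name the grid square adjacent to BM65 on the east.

Longitude square 6; +1 → 7.
The latitude characters are unchanged.

BM75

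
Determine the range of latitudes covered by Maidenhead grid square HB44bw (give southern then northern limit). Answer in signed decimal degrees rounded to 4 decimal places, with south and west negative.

-75.0833, -75.0417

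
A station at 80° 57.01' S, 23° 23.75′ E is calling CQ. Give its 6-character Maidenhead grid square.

Offset from 180°W / 90°S: lon 203.3958°, lat 9.0498°.
Field (20°×10°, letters A–R): lon ⌊203.3958/20⌋ = 10 → K; lat ⌊9.0498/10⌋ = 0 → A.
Square (2°×1°, digits 0–9): lon ⌊3.3958/2⌋ = 1; lat ⌊9.0498/1⌋ = 9.
Subsquare (5′×2.5′, letters a–x): lon ⌊1.3958/0.0833333⌋ = 16 → q; lat ⌊0.0498/0.0416667⌋ = 1 → b.

KA19qb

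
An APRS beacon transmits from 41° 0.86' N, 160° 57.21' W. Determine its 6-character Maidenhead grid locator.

AN91ma

Shift to the Maidenhead origin (180°W, 90°S): lon 19.0465, lat 131.0143.
Field (20°×10°, letters A–R): lon ⌊19.0465/20⌋ = 0 → A; lat ⌊131.0143/10⌋ = 13 → N.
Square (2°×1°, digits 0–9): lon ⌊19.0465/2⌋ = 9; lat ⌊1.0143/1⌋ = 1.
Subsquare (5′×2.5′, letters a–x): lon ⌊1.0465/0.0833333⌋ = 12 → m; lat ⌊0.0143/0.0416667⌋ = 0 → a.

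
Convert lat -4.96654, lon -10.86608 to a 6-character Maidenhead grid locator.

II45na

Shift to the Maidenhead origin (180°W, 90°S): lon 169.1339, lat 85.0335.
Field: 169.1339/20 → 8 → I, 85.0335/10 → 8 → I; chars II.
Square: 9.1339/2 → 4, 5.0335/1 → 5; chars 45.
Subsquare: 1.1339/0.0833333 → 13 → n, 0.0335/0.0416667 → 0 → a; chars na.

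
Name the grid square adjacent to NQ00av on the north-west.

Longitude subsquare a = 0; −1 → -1, wraps to 23 = x, carry into square.
Longitude square 0; −1 → -1, wraps to 9, carry into field.
Longitude field N = 13; −1 → 12 = M.
Latitude subsquare v = 21; +1 → 22 = w.

MQ90xw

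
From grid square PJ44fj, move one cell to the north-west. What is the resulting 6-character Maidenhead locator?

Longitude subsquare f = 5; −1 → 4 = e.
Latitude subsquare j = 9; +1 → 10 = k.

PJ44ek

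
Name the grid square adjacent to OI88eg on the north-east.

Longitude subsquare e = 4; +1 → 5 = f.
Latitude subsquare g = 6; +1 → 7 = h.

OI88fh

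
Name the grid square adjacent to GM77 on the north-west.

Longitude square 7; −1 → 6.
Latitude square 7; +1 → 8.

GM68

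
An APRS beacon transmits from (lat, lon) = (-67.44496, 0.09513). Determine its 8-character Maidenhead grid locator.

JC02bn13

Shift to the Maidenhead origin (180°W, 90°S): lon 180.09513, lat 22.55504.
Field: 180.09513/20 → 9 → J, 22.55504/10 → 2 → C; chars JC.
Square: 0.09513/2 → 0, 2.55504/1 → 2; chars 02.
Subsquare: 0.09513/0.0833333 → 1 → b, 0.55504/0.0416667 → 13 → n; chars bn.
Extended square: 0.01180/0.00833333 → 1, 0.01337/0.00416667 → 3; chars 13.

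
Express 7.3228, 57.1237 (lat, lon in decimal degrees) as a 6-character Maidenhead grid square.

LJ87nh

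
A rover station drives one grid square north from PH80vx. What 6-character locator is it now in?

Latitude subsquare x = 23; +1 → 24, wraps to 0 = a, carry into square.
Latitude square 0; +1 → 1.
The longitude characters are unchanged.

PH81va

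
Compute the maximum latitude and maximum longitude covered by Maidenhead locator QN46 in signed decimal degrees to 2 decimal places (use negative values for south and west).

Field Q=16, N=13: +16·20° lon, +13·10° lat → SW at lon 140°, lat 40°.
Square 4, 6: +4·2° lon, +6·1° lat → SW at lon 148°, lat 46°.
Cell spans 2° lon × 1° lat. NE corner is SW corner plus one full cell.
latitude 47.00, longitude 150.00.

47.00, 150.00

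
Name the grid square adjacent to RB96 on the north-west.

RB87

Longitude square 9; −1 → 8.
Latitude square 6; +1 → 7.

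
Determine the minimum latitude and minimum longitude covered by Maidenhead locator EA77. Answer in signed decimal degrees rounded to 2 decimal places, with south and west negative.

Field E=4, A=0: +4·20° lon, +0·10° lat → SW at lon -100°, lat -90°.
Square 7, 7: +7·2° lon, +7·1° lat → SW at lon -86°, lat -83°.
latitude -83.00, longitude -86.00.

-83.00, -86.00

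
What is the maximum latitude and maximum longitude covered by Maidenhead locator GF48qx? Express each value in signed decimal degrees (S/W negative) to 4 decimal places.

Field G=6, F=5: +6·20° lon, +5·10° lat → SW at lon -60°, lat -40°.
Square 4, 8: +4·2° lon, +8·1° lat → SW at lon -52°, lat -32°.
Subsquare q=16, x=23: +16·0.0833333° lon, +23·0.0416667° lat → SW at lon -50.6667°, lat -31.0417°.
Cell spans 0.0833333° lon × 0.0416667° lat. NE corner is SW corner plus one full cell.
latitude -31.0000, longitude -50.5833.

-31.0000, -50.5833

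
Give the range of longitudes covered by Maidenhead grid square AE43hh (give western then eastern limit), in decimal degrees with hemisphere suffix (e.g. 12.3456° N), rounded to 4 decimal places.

171.4167° W, 171.3333° W

Field A=0, E=4: +0·20° lon, +4·10° lat → SW at lon -180°, lat -50°.
Square 4, 3: +4·2° lon, +3·1° lat → SW at lon -172°, lat -47°.
Subsquare h=7, h=7: +7·0.0833333° lon, +7·0.0416667° lat → SW at lon -171.417°, lat -46.7083°.
Cell spans 0.0833333° lon × 0.0416667° lat.
west 171.4167° W, east 171.3333° W.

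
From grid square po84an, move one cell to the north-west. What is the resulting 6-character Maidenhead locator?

PO74xo

Longitude subsquare a = 0; −1 → -1, wraps to 23 = x, carry into square.
Longitude square 8; −1 → 7.
Latitude subsquare n = 13; +1 → 14 = o.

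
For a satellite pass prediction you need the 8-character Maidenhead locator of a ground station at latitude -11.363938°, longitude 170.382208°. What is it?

RH58ep52

Offset from 180°W / 90°S: lon 350.38221°, lat 78.63606°.
Field: 350.38221/20 → 17 → R, 78.63606/10 → 7 → H; chars RH.
Square: 10.38221/2 → 5, 8.63606/1 → 8; chars 58.
Subsquare: 0.38221/0.0833333 → 4 → e, 0.63606/0.0416667 → 15 → p; chars ep.
Extended square: 0.04887/0.00833333 → 5, 0.01106/0.00416667 → 2; chars 52.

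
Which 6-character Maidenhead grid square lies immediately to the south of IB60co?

IB60cn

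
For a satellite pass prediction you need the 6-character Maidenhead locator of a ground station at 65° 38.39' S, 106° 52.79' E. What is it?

OC34ki

Add 180° to longitude and 90° to latitude: 286.8798, 24.3602.
Field (20°×10°, letters A–R): 286.8798/20 → 14 → O, 24.3602/10 → 2 → C; chars OC.
Square (2°×1°, digits 0–9): 6.8798/2 → 3, 4.3602/1 → 4; chars 34.
Subsquare (5′×2.5′, letters a–x): 0.8798/0.0833333 → 10 → k, 0.3602/0.0416667 → 8 → i; chars ki.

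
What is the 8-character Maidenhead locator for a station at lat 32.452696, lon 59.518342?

Shift to the Maidenhead origin (180°W, 90°S): lon 239.51834, lat 122.45270.
Field: lon ⌊239.51834/20⌋ = 11 → L; lat ⌊122.45270/10⌋ = 12 → M.
Square: lon ⌊19.51834/2⌋ = 9; lat ⌊2.45270/1⌋ = 2.
Subsquare: lon ⌊1.51834/0.0833333⌋ = 18 → s; lat ⌊0.45270/0.0416667⌋ = 10 → k.
Extended square: lon ⌊0.01834/0.00833333⌋ = 2; lat ⌊0.03603/0.00416667⌋ = 8.

LM92sk28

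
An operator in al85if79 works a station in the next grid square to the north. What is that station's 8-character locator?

AL85ig70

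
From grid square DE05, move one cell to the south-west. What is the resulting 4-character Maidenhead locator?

CE94

Longitude square 0; −1 → -1, wraps to 9, carry into field.
Longitude field D = 3; −1 → 2 = C.
Latitude square 5; −1 → 4.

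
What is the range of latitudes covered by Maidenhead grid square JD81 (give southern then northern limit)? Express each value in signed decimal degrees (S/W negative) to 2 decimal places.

Field J=9, D=3: +9·20° lon, +3·10° lat → SW at lon 0°, lat -60°.
Square 8, 1: +8·2° lon, +1·1° lat → SW at lon 16°, lat -59°.
Cell spans 2° lon × 1° lat.
south -59.00, north -58.00.

-59.00, -58.00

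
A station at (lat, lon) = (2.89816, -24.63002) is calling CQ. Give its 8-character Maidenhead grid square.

Add 180° to longitude and 90° to latitude: 155.36998, 92.89816.
Field: 155.36998/20 → 7 → H, 92.89816/10 → 9 → J; chars HJ.
Square: 15.36998/2 → 7, 2.89816/1 → 2; chars 72.
Subsquare: 1.36998/0.0833333 → 16 → q, 0.89816/0.0416667 → 21 → v; chars qv.
Extended square: 0.03665/0.00833333 → 4, 0.02316/0.00416667 → 5; chars 45.

HJ72qv45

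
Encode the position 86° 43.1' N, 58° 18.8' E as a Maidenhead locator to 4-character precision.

Shift to the Maidenhead origin (180°W, 90°S): lon 238.31, lat 176.72.
Field: 238.31/20 → 11 → L, 176.72/10 → 17 → R; chars LR.
Square: 18.31/2 → 9, 6.72/1 → 6; chars 96.

LR96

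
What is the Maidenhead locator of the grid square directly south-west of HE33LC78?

HE33lc67

Longitude extended square 7; −1 → 6.
Latitude extended square 8; −1 → 7.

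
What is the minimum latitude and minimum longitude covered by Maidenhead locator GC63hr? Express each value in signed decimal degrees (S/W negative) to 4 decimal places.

Field G=6, C=2: +6·20° lon, +2·10° lat → SW at lon -60°, lat -70°.
Square 6, 3: +6·2° lon, +3·1° lat → SW at lon -48°, lat -67°.
Subsquare h=7, r=17: +7·0.0833333° lon, +17·0.0416667° lat → SW at lon -47.4167°, lat -66.2917°.
latitude -66.2917, longitude -47.4167.

-66.2917, -47.4167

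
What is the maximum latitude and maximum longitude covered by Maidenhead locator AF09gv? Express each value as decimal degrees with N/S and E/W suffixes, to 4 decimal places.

30.0833° S, 179.4167° W

Field A=0, F=5: +0·20° lon, +5·10° lat → SW at lon -180°, lat -40°.
Square 0, 9: +0·2° lon, +9·1° lat → SW at lon -180°, lat -31°.
Subsquare g=6, v=21: +6·0.0833333° lon, +21·0.0416667° lat → SW at lon -179.5°, lat -30.125°.
Cell spans 0.0833333° lon × 0.0416667° lat. NE corner is SW corner plus one full cell.
latitude 30.0833° S, longitude 179.4167° W.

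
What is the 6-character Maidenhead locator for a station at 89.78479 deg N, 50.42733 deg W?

GR49ss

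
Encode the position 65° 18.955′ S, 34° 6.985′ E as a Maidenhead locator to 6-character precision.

Offset from 180°W / 90°S: lon 214.1164°, lat 24.6841°.
Field: lon ⌊214.1164/20⌋ = 10 → K; lat ⌊24.6841/10⌋ = 2 → C.
Square: lon ⌊14.1164/2⌋ = 7; lat ⌊4.6841/1⌋ = 4.
Subsquare: lon ⌊0.1164/0.0833333⌋ = 1 → b; lat ⌊0.6841/0.0416667⌋ = 16 → q.

KC74bq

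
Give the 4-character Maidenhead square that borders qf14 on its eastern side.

QF24

Longitude square 1; +1 → 2.
The latitude characters are unchanged.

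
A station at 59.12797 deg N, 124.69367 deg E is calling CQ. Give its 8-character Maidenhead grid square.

PO29id30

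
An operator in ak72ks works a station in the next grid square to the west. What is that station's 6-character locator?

Longitude subsquare k = 10; −1 → 9 = j.
The latitude characters are unchanged.

AK72js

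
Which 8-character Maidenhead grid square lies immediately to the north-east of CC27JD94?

CC27kd05

Longitude extended square 9; +1 → 10, wraps to 0, carry into subsquare.
Longitude subsquare j = 9; +1 → 10 = k.
Latitude extended square 4; +1 → 5.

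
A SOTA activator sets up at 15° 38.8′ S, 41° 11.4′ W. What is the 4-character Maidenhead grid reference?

Shift to the Maidenhead origin (180°W, 90°S): lon 138.81, lat 74.35.
Field: lon ⌊138.81/20⌋ = 6 → G; lat ⌊74.35/10⌋ = 7 → H.
Square: lon ⌊18.81/2⌋ = 9; lat ⌊4.35/1⌋ = 4.

GH94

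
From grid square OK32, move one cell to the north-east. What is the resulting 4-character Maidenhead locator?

Longitude square 3; +1 → 4.
Latitude square 2; +1 → 3.

OK43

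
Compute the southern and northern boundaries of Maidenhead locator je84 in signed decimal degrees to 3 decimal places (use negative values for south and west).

Field J=9, E=4: +9·20° lon, +4·10° lat → SW at lon 0°, lat -50°.
Square 8, 4: +8·2° lon, +4·1° lat → SW at lon 16°, lat -46°.
Cell spans 2° lon × 1° lat.
south -46.000, north -45.000.

-46.000, -45.000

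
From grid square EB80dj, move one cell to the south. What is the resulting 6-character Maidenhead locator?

EB80di

Latitude subsquare j = 9; −1 → 8 = i.
The longitude characters are unchanged.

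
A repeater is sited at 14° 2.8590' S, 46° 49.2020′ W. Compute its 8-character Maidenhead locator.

Offset from 180°W / 90°S: lon 133.17997°, lat 75.95235°.
Field: lon ⌊133.17997/20⌋ = 6 → G; lat ⌊75.95235/10⌋ = 7 → H.
Square: lon ⌊13.17997/2⌋ = 6; lat ⌊5.95235/1⌋ = 5.
Subsquare: lon ⌊1.17997/0.0833333⌋ = 14 → o; lat ⌊0.95235/0.0416667⌋ = 22 → w.
Extended square: lon ⌊0.01330/0.00833333⌋ = 1; lat ⌊0.03568/0.00416667⌋ = 8.

GH65ow18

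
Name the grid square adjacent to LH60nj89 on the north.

Latitude extended square 9; +1 → 10, wraps to 0, carry into subsquare.
Latitude subsquare j = 9; +1 → 10 = k.
The longitude characters are unchanged.

LH60nk80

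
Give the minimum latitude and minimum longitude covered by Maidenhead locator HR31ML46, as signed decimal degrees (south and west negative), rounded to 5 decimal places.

81.48333, -32.96667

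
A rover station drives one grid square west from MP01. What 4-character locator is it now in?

Longitude square 0; −1 → -1, wraps to 9, carry into field.
Longitude field M = 12; −1 → 11 = L.
The latitude characters are unchanged.

LP91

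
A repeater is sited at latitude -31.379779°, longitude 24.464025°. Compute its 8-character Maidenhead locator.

KF28fo58

Shift to the Maidenhead origin (180°W, 90°S): lon 204.46402, lat 58.62022.
Field (20°×10°, letters A–R): 204.46402/20 → 10 → K, 58.62022/10 → 5 → F; chars KF.
Square (2°×1°, digits 0–9): 4.46402/2 → 2, 8.62022/1 → 8; chars 28.
Subsquare (5′×2.5′, letters a–x): 0.46402/0.0833333 → 5 → f, 0.62022/0.0416667 → 14 → o; chars fo.
Extended square (30″×15″, digits 0–9): 0.04736/0.00833333 → 5, 0.03689/0.00416667 → 8; chars 58.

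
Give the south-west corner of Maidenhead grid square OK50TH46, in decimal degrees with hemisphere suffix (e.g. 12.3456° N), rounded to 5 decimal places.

10.31667° N, 111.61667° E

Field O=14, K=10: +14·20° lon, +10·10° lat → SW at lon 100°, lat 10°.
Square 5, 0: +5·2° lon, +0·1° lat → SW at lon 110°, lat 10°.
Subsquare t=19, h=7: +19·0.0833333° lon, +7·0.0416667° lat → SW at lon 111.583°, lat 10.2917°.
Extended square 4, 6: +4·0.00833333° lon, +6·0.00416667° lat → SW at lon 111.617°, lat 10.3167°.
latitude 10.31667° N, longitude 111.61667° E.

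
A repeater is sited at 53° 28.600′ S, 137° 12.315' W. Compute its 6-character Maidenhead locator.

Add 180° to longitude and 90° to latitude: 42.7947, 36.5233.
Field: lon ⌊42.7947/20⌋ = 2 → C; lat ⌊36.5233/10⌋ = 3 → D.
Square: lon ⌊2.7947/2⌋ = 1; lat ⌊6.5233/1⌋ = 6.
Subsquare: lon ⌊0.7947/0.0833333⌋ = 9 → j; lat ⌊0.5233/0.0416667⌋ = 12 → m.

CD16jm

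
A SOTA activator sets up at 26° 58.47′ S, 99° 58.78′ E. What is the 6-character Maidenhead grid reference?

NG93xa

Add 180° to longitude and 90° to latitude: 279.9797, 63.0255.
Field (20°×10°, letters A–R): 279.9797/20 → 13 → N, 63.0255/10 → 6 → G; chars NG.
Square (2°×1°, digits 0–9): 19.9797/2 → 9, 3.0255/1 → 3; chars 93.
Subsquare (5′×2.5′, letters a–x): 1.9797/0.0833333 → 23 → x, 0.0255/0.0416667 → 0 → a; chars xa.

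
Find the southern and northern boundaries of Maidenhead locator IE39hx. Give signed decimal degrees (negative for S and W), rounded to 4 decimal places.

-40.0417, -40.0000

Field I=8, E=4: +8·20° lon, +4·10° lat → SW at lon -20°, lat -50°.
Square 3, 9: +3·2° lon, +9·1° lat → SW at lon -14°, lat -41°.
Subsquare h=7, x=23: +7·0.0833333° lon, +23·0.0416667° lat → SW at lon -13.4167°, lat -40.0417°.
Cell spans 0.0833333° lon × 0.0416667° lat.
south -40.0417, north -40.0000.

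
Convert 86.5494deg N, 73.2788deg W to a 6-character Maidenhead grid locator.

FR36in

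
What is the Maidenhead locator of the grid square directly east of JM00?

JM10

Longitude square 0; +1 → 1.
The latitude characters are unchanged.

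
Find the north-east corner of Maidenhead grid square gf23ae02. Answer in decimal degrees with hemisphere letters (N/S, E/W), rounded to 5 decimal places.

Field G=6, F=5: +6·20° lon, +5·10° lat → SW at lon -60°, lat -40°.
Square 2, 3: +2·2° lon, +3·1° lat → SW at lon -56°, lat -37°.
Subsquare a=0, e=4: +0·0.0833333° lon, +4·0.0416667° lat → SW at lon -56°, lat -36.8333°.
Extended square 0, 2: +0·0.00833333° lon, +2·0.00416667° lat → SW at lon -56°, lat -36.825°.
Cell spans 0.00833333° lon × 0.00416667° lat. NE corner is SW corner plus one full cell.
latitude 36.82083° S, longitude 55.99167° W.

36.82083° S, 55.99167° W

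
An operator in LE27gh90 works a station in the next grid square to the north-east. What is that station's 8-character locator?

LE27hh01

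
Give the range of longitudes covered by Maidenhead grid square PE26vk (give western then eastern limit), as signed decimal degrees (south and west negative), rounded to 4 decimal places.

Field P=15, E=4: +15·20° lon, +4·10° lat → SW at lon 120°, lat -50°.
Square 2, 6: +2·2° lon, +6·1° lat → SW at lon 124°, lat -44°.
Subsquare v=21, k=10: +21·0.0833333° lon, +10·0.0416667° lat → SW at lon 125.75°, lat -43.5833°.
Cell spans 0.0833333° lon × 0.0416667° lat.
west 125.7500, east 125.8333.

125.7500, 125.8333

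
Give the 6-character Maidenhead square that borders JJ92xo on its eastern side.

Longitude subsquare x = 23; +1 → 24, wraps to 0 = a, carry into square.
Longitude square 9; +1 → 10, wraps to 0, carry into field.
Longitude field J = 9; +1 → 10 = K.
The latitude characters are unchanged.

KJ02ao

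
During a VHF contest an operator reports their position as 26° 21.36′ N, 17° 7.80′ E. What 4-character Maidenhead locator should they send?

JL86

Shift to the Maidenhead origin (180°W, 90°S): lon 197.13, lat 116.36.
Field (20°×10°, letters A–R): lon ⌊197.13/20⌋ = 9 → J; lat ⌊116.36/10⌋ = 11 → L.
Square (2°×1°, digits 0–9): lon ⌊17.13/2⌋ = 8; lat ⌊6.36/1⌋ = 6.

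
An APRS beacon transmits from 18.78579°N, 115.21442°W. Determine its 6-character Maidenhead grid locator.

DK28js

Add 180° to longitude and 90° to latitude: 64.7856, 108.7858.
Field: 64.7856/20 → 3 → D, 108.7858/10 → 10 → K; chars DK.
Square: 4.7856/2 → 2, 8.7858/1 → 8; chars 28.
Subsquare: 0.7856/0.0833333 → 9 → j, 0.7858/0.0416667 → 18 → s; chars js.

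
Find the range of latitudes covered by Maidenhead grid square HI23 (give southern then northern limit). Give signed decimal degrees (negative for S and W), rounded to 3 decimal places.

Field H=7, I=8: +7·20° lon, +8·10° lat → SW at lon -40°, lat -10°.
Square 2, 3: +2·2° lon, +3·1° lat → SW at lon -36°, lat -7°.
Cell spans 2° lon × 1° lat.
south -7.000, north -6.000.

-7.000, -6.000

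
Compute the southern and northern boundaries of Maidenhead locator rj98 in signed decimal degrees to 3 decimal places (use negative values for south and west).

8.000, 9.000

Field R=17, J=9: +17·20° lon, +9·10° lat → SW at lon 160°, lat 0°.
Square 9, 8: +9·2° lon, +8·1° lat → SW at lon 178°, lat 8°.
Cell spans 2° lon × 1° lat.
south 8.000, north 9.000.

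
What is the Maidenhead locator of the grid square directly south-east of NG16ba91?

Longitude extended square 9; +1 → 10, wraps to 0, carry into subsquare.
Longitude subsquare b = 1; +1 → 2 = c.
Latitude extended square 1; −1 → 0.

NG16ca00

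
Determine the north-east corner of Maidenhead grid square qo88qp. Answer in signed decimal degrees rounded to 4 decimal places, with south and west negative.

58.6667, 157.4167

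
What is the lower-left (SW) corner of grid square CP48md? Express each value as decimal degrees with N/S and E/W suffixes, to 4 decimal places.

68.1250° N, 131.0000° W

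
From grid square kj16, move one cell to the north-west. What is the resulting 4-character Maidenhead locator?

KJ07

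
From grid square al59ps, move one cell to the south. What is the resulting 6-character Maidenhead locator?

AL59pr

Latitude subsquare s = 18; −1 → 17 = r.
The longitude characters are unchanged.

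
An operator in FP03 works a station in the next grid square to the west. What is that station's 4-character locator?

Longitude square 0; −1 → -1, wraps to 9, carry into field.
Longitude field F = 5; −1 → 4 = E.
The latitude characters are unchanged.

EP93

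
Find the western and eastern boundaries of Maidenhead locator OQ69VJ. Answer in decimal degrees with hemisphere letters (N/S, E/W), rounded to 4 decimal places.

Field O=14, Q=16: +14·20° lon, +16·10° lat → SW at lon 100°, lat 70°.
Square 6, 9: +6·2° lon, +9·1° lat → SW at lon 112°, lat 79°.
Subsquare v=21, j=9: +21·0.0833333° lon, +9·0.0416667° lat → SW at lon 113.75°, lat 79.375°.
Cell spans 0.0833333° lon × 0.0416667° lat.
west 113.7500° E, east 113.8333° E.

113.7500° E, 113.8333° E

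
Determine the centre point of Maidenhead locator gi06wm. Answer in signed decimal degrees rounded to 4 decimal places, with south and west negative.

-3.4792, -58.1250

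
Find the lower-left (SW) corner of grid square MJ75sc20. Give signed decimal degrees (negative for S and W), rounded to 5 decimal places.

Field M=12, J=9: +12·20° lon, +9·10° lat → SW at lon 60°, lat 0°.
Square 7, 5: +7·2° lon, +5·1° lat → SW at lon 74°, lat 5°.
Subsquare s=18, c=2: +18·0.0833333° lon, +2·0.0416667° lat → SW at lon 75.5°, lat 5.08333°.
Extended square 2, 0: +2·0.00833333° lon, +0·0.00416667° lat → SW at lon 75.5167°, lat 5.08333°.
latitude 5.08333, longitude 75.51667.

5.08333, 75.51667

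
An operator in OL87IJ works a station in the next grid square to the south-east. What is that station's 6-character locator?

OL87ji

Longitude subsquare i = 8; +1 → 9 = j.
Latitude subsquare j = 9; −1 → 8 = i.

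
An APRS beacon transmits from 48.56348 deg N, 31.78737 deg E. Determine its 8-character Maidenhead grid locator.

Shift to the Maidenhead origin (180°W, 90°S): lon 211.78737, lat 138.56348.
Field: lon ⌊211.78737/20⌋ = 10 → K; lat ⌊138.56348/10⌋ = 13 → N.
Square: lon ⌊11.78737/2⌋ = 5; lat ⌊8.56348/1⌋ = 8.
Subsquare: lon ⌊1.78737/0.0833333⌋ = 21 → v; lat ⌊0.56348/0.0416667⌋ = 13 → n.
Extended square: lon ⌊0.03737/0.00833333⌋ = 4; lat ⌊0.02181/0.00416667⌋ = 5.

KN58vn45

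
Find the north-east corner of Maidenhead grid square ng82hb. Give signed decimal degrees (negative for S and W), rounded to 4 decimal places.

Field N=13, G=6: +13·20° lon, +6·10° lat → SW at lon 80°, lat -30°.
Square 8, 2: +8·2° lon, +2·1° lat → SW at lon 96°, lat -28°.
Subsquare h=7, b=1: +7·0.0833333° lon, +1·0.0416667° lat → SW at lon 96.5833°, lat -27.9583°.
Cell spans 0.0833333° lon × 0.0416667° lat. NE corner is SW corner plus one full cell.
latitude -27.9167, longitude 96.6667.

-27.9167, 96.6667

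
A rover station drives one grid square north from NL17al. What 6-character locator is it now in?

NL17am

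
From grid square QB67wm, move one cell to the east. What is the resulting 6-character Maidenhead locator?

Longitude subsquare w = 22; +1 → 23 = x.
The latitude characters are unchanged.

QB67xm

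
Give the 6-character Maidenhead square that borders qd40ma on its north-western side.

QD40lb

Longitude subsquare m = 12; −1 → 11 = l.
Latitude subsquare a = 0; +1 → 1 = b.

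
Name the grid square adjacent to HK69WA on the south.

Latitude subsquare a = 0; −1 → -1, wraps to 23 = x, carry into square.
Latitude square 9; −1 → 8.
The longitude characters are unchanged.

HK68wx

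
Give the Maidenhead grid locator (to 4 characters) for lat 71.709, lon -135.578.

Shift to the Maidenhead origin (180°W, 90°S): lon 44.42, lat 161.71.
Field: lon ⌊44.42/20⌋ = 2 → C; lat ⌊161.71/10⌋ = 16 → Q.
Square: lon ⌊4.42/2⌋ = 2; lat ⌊1.71/1⌋ = 1.

CQ21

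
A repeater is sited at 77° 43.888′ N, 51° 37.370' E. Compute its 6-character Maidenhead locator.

Add 180° to longitude and 90° to latitude: 231.6228, 167.7315.
Field (20°×10°, letters A–R): 231.6228/20 → 11 → L, 167.7315/10 → 16 → Q; chars LQ.
Square (2°×1°, digits 0–9): 11.6228/2 → 5, 7.7315/1 → 7; chars 57.
Subsquare (5′×2.5′, letters a–x): 1.6228/0.0833333 → 19 → t, 0.7315/0.0416667 → 17 → r; chars tr.

LQ57tr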